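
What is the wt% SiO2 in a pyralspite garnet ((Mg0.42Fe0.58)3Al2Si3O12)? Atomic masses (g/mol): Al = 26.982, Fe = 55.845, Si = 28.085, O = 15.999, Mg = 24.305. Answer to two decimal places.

M((Mg0.42Fe0.58)3Al2Si3O12) = 458.002 g/mol; M(SiO2) = 60.083 g/mol.
Moles SiO2 per formula unit = 3 Si ÷ 1 = 3.0000.
SiO2 fraction = (3.0000 × 60.083) / 458.002 = 180.249/458.002 = 0.3936.

39.36 wt%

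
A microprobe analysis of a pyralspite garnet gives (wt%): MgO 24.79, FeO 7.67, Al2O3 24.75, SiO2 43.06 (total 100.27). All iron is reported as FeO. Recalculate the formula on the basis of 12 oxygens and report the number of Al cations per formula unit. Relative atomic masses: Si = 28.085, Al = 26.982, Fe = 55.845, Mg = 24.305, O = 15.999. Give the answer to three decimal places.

24.79 wt% MgO ÷ 40.304 g/mol = 0.61508 mol, giving 0.61508 Mg and 0.61508 O.
7.67 wt% FeO ÷ 71.844 g/mol = 0.10676 mol, giving 0.10676 Fe and 0.10676 O.
24.75 wt% Al2O3 ÷ 101.961 g/mol = 0.24274 mol, giving 0.48548 Al and 0.72822 O.
43.06 wt% SiO2 ÷ 60.083 g/mol = 0.71668 mol, giving 0.71668 Si and 1.43336 O.
Oxygen sums to 2.88342; scaling by 12/2.88342 = 4.16172 puts the formula on 12 O.
Al: 0.48548 × 4.16172 = 2.020 atoms per formula unit.

2.020 Al apfu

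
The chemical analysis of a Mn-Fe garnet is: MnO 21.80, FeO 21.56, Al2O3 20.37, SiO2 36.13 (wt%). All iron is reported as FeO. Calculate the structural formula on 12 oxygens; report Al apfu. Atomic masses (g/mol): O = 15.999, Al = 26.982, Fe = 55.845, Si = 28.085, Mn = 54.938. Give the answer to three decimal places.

1.990 Al apfu

MnO: 21.80/70.937 = 0.30731 mol → 0.30731 mol Mn, 0.30731 mol O.
FeO: 21.56/71.844 = 0.30009 mol → 0.30009 mol Fe, 0.30009 mol O.
Al2O3: 20.37/101.961 = 0.19978 mol → 0.39956 mol Al, 0.59934 mol O.
SiO2: 36.13/60.083 = 0.60133 mol → 0.60133 mol Si, 1.20266 mol O.
Total oxygen = 2.40940 mol. Normalization factor = 12/2.40940 = 4.98049.
Al per 12 O = 0.39956 × 4.98049 = 1.990.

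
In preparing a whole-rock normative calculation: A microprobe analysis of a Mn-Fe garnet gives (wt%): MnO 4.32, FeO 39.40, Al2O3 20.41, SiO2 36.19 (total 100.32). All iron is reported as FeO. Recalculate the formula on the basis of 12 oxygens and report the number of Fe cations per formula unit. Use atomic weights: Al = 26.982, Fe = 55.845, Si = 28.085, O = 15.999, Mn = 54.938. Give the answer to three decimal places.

2.726 Fe apfu

4.32 wt% MnO ÷ 70.937 g/mol = 0.06090 mol, giving 0.06090 Mn and 0.06090 O.
39.40 wt% FeO ÷ 71.844 g/mol = 0.54841 mol, giving 0.54841 Fe and 0.54841 O.
20.41 wt% Al2O3 ÷ 101.961 g/mol = 0.20017 mol, giving 0.40034 Al and 0.60051 O.
36.19 wt% SiO2 ÷ 60.083 g/mol = 0.60233 mol, giving 0.60233 Si and 1.20466 O.
Oxygen sums to 2.41448; scaling by 12/2.41448 = 4.97001 puts the formula on 12 O.
Fe: 0.54841 × 4.97001 = 2.726 atoms per formula unit.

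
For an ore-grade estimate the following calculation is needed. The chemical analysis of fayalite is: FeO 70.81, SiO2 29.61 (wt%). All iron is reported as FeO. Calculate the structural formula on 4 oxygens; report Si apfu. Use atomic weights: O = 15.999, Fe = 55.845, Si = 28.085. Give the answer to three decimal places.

FeO (M=71.844): mol = 0.98561; Fe = 0.98561, O = 0.98561.
SiO2 (M=60.083): mol = 0.49282; Si = 0.49282, O = 0.98564.
ΣO = 1.97125; factor = 4/ΣO = 2.02917.
Si apfu = 0.49282 × 2.02917 = 1.000.

1.000 Si apfu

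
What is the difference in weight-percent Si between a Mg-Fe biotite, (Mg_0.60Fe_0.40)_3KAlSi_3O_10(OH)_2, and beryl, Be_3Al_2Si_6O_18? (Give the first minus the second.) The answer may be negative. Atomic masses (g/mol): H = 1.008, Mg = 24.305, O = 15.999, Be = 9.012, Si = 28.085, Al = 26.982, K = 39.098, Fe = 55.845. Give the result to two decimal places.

First mineral: 84.255 g Si in 455.102 g formula = 18.51 wt% Si.
Second mineral: 168.510 g Si in 537.492 g formula = 31.35 wt% Si.
18.51% − 31.35% gives a difference of -12.84 percentage points.

-12.84 percentage points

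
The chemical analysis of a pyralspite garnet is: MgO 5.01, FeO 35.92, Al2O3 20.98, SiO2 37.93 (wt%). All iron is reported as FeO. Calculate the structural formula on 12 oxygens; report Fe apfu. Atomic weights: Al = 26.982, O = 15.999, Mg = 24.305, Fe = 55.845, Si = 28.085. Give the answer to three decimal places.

2.396 Fe apfu

5.01 wt% MgO ÷ 40.304 g/mol = 0.12431 mol, giving 0.12431 Mg and 0.12431 O.
35.92 wt% FeO ÷ 71.844 g/mol = 0.49997 mol, giving 0.49997 Fe and 0.49997 O.
20.98 wt% Al2O3 ÷ 101.961 g/mol = 0.20576 mol, giving 0.41152 Al and 0.61728 O.
37.93 wt% SiO2 ÷ 60.083 g/mol = 0.63129 mol, giving 0.63129 Si and 1.26258 O.
Oxygen sums to 2.50414; scaling by 12/2.50414 = 4.79206 puts the formula on 12 O.
Fe: 0.49997 × 4.79206 = 2.396 atoms per formula unit.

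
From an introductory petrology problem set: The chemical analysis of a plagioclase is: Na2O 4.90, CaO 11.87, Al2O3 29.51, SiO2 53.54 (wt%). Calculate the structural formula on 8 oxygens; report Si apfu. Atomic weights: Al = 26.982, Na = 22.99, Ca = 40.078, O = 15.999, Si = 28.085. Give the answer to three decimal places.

2.424 Si apfu

Na2O: 4.90/61.979 = 0.07906 mol → 0.15812 mol Na, 0.07906 mol O.
CaO: 11.87/56.077 = 0.21167 mol → 0.21167 mol Ca, 0.21167 mol O.
Al2O3: 29.51/101.961 = 0.28942 mol → 0.57884 mol Al, 0.86826 mol O.
SiO2: 53.54/60.083 = 0.89110 mol → 0.89110 mol Si, 1.78220 mol O.
Total oxygen = 2.94119 mol. Normalization factor = 8/2.94119 = 2.71999.
Si per 8 O = 0.89110 × 2.71999 = 2.424.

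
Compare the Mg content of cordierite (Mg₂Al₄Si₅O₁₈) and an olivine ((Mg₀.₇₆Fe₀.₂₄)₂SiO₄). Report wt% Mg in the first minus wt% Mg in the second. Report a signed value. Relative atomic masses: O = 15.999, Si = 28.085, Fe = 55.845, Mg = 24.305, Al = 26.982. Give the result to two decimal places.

Mg in Mg₂Al₄Si₅O₁₈: molar mass 584.945 g/mol; 2×24.305 = 48.610 g → 8.31 wt%.
Mg in (Mg₀.₇₆Fe₀.₂₄)₂SiO₄: molar mass 155.830 g/mol; 1.52×24.305 = 36.944 g → 23.71 wt%.
Difference = 8.31 − 23.71 = -15.40 percentage points.

-15.40 percentage points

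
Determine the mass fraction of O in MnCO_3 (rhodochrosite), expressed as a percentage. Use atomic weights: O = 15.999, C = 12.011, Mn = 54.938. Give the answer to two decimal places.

41.76 wt%

Formula mass = 1*54.938 + 1*12.011 + 3*15.999 = 114.946 g/mol, of which 47.997 g is O.
So O makes up 47.997/114.946 = 0.4176 of the mass, i.e. 41.76%.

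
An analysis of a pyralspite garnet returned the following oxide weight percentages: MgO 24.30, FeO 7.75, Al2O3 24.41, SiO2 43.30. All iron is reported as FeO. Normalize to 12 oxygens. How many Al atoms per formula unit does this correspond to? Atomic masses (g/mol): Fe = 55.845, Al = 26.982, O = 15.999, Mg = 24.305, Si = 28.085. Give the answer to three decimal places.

24.30 wt% MgO ÷ 40.304 g/mol = 0.60292 mol, giving 0.60292 Mg and 0.60292 O.
7.75 wt% FeO ÷ 71.844 g/mol = 0.10787 mol, giving 0.10787 Fe and 0.10787 O.
24.41 wt% Al2O3 ÷ 101.961 g/mol = 0.23941 mol, giving 0.47882 Al and 0.71823 O.
43.30 wt% SiO2 ÷ 60.083 g/mol = 0.72067 mol, giving 0.72067 Si and 1.44134 O.
Oxygen sums to 2.87036; scaling by 12/2.87036 = 4.18066 puts the formula on 12 O.
Al: 0.47882 × 4.18066 = 2.002 atoms per formula unit.

2.002 Al apfu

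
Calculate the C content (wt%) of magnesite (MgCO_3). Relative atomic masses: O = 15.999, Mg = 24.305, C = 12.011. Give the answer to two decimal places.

M(MgCO_3) = 84.313 g/mol.
C contributes 1 × 12.011 = 12.011 g per mole.
12.011/84.313 = 0.1425 → 14.25%.

14.25 wt%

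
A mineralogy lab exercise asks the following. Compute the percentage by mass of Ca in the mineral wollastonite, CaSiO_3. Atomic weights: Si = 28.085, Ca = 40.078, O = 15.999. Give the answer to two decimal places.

34.50 weight percent

Formula mass = 1·40.078 + 1·28.085 + 3·15.999 = 116.160 g/mol, of which 40.078 g is Ca.
So Ca makes up 40.078/116.160 = 0.3450 of the mass, i.e. 34.50%.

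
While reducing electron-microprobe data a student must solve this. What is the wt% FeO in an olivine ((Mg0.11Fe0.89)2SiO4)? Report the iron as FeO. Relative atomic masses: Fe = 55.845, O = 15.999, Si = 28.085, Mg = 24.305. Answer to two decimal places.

Formula mass = 196.832 g/mol.
1.78 Fe → 1.7800 mol FeO per formula unit; M(FeO) = 71.844, so FeO mass = 127.882 g.
127.882/196.832 × 100 = 64.97 wt%.

64.97 wt%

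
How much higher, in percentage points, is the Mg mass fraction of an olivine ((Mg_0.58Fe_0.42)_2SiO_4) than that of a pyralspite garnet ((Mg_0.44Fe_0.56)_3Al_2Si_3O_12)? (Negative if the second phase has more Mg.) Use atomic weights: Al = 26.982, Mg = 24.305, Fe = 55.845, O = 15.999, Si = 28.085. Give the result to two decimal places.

Mg in (Mg_0.58Fe_0.42)_2SiO_4: molar mass 167.185 g/mol; 1.16×24.305 = 28.194 g → 16.86 wt%.
Mg in (Mg_0.44Fe_0.56)_3Al_2Si_3O_12: molar mass 456.109 g/mol; 1.32×24.305 = 32.083 g → 7.03 wt%.
Difference = 16.86 − 7.03 = 9.83 percentage points.

9.83 percentage points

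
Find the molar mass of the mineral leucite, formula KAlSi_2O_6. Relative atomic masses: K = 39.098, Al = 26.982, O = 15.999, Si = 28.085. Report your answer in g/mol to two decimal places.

218.24 g/mol

M = 1·39.098 + 1·26.982 + 2·28.085 + 6·15.999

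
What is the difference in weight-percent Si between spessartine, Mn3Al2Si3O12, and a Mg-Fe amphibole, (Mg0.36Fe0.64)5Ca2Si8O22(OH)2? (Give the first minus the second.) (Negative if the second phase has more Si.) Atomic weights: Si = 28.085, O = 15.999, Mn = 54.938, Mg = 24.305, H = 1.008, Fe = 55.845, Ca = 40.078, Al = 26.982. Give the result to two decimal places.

-7.58 percentage points

Si in Mn3Al2Si3O12: molar mass 495.021 g/mol; 3×28.085 = 84.255 g → 17.02 wt%.
Si in (Mg0.36Fe0.64)5Ca2Si8O22(OH)2: molar mass 913.281 g/mol; 8×28.085 = 224.680 g → 24.60 wt%.
Difference = 17.02 − 24.60 = -7.58 percentage points.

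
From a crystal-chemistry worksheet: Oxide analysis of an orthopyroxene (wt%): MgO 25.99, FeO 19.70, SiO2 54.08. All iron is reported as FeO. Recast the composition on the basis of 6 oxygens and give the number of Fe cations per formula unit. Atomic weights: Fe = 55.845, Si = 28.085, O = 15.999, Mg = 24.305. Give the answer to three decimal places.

MgO: 25.99/40.304 = 0.64485 mol → 0.64485 mol Mg, 0.64485 mol O.
FeO: 19.70/71.844 = 0.27421 mol → 0.27421 mol Fe, 0.27421 mol O.
SiO2: 54.08/60.083 = 0.90009 mol → 0.90009 mol Si, 1.80018 mol O.
Total oxygen = 2.71924 mol. Normalization factor = 6/2.71924 = 2.20650.
Fe per 6 O = 0.27421 × 2.20650 = 0.605.

0.605 Fe apfu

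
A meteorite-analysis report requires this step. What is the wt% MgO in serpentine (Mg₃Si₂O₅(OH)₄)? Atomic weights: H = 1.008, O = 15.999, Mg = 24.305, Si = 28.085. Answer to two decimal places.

M(Mg₃Si₂O₅(OH)₄) = 277.108 g/mol; M(MgO) = 40.304 g/mol.
Moles MgO per formula unit = 3 Mg ÷ 1 = 3.0000.
MgO fraction = (3.0000 × 40.304) / 277.108 = 120.912/277.108 = 0.4363.

43.63 wt%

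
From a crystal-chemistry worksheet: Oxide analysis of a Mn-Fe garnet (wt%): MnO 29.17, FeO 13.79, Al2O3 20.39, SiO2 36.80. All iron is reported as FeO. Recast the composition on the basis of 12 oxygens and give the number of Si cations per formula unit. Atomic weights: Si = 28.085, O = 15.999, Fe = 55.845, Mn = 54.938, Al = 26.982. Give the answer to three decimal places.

3.027 Si apfu

MnO: 29.17/70.937 = 0.41121 mol → 0.41121 mol Mn, 0.41121 mol O.
FeO: 13.79/71.844 = 0.19194 mol → 0.19194 mol Fe, 0.19194 mol O.
Al2O3: 20.39/101.961 = 0.19998 mol → 0.39996 mol Al, 0.59994 mol O.
SiO2: 36.80/60.083 = 0.61249 mol → 0.61249 mol Si, 1.22498 mol O.
Total oxygen = 2.42807 mol. Normalization factor = 12/2.42807 = 4.94220.
Si per 12 O = 0.61249 × 4.94220 = 3.027.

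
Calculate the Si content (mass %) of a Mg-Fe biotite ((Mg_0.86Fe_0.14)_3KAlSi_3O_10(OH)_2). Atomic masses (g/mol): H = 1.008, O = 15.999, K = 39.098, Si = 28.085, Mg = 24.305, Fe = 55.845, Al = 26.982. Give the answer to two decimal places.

19.57 mass %

Formula mass = 2.58*24.305 + 0.42*55.845 + 1*39.098 + 1*26.982 + 3*28.085 + 12*15.999 + 2*1.008 = 430.501 g/mol, of which 84.255 g is Si.
So Si makes up 84.255/430.501 = 0.1957 of the mass, i.e. 19.57%.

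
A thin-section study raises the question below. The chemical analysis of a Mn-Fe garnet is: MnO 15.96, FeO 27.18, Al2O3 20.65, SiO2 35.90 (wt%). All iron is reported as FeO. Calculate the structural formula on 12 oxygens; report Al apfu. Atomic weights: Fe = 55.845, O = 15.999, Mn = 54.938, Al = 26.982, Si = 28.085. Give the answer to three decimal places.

MnO (M=70.937): mol = 0.22499; Mn = 0.22499, O = 0.22499.
FeO (M=71.844): mol = 0.37832; Fe = 0.37832, O = 0.37832.
Al2O3 (M=101.961): mol = 0.20253; Al = 0.40506, O = 0.60759.
SiO2 (M=60.083): mol = 0.59751; Si = 0.59751, O = 1.19502.
ΣO = 2.40592; factor = 12/ΣO = 4.98770.
Al apfu = 0.40506 × 4.98770 = 2.020.

2.020 Al apfu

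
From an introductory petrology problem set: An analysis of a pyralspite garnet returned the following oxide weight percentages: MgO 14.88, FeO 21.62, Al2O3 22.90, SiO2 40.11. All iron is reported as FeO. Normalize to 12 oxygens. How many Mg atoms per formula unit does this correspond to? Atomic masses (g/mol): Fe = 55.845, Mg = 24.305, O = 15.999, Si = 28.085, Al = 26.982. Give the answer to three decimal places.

1.654 Mg apfu

14.88 wt% MgO ÷ 40.304 g/mol = 0.36919 mol, giving 0.36919 Mg and 0.36919 O.
21.62 wt% FeO ÷ 71.844 g/mol = 0.30093 mol, giving 0.30093 Fe and 0.30093 O.
22.90 wt% Al2O3 ÷ 101.961 g/mol = 0.22460 mol, giving 0.44920 Al and 0.67380 O.
40.11 wt% SiO2 ÷ 60.083 g/mol = 0.66758 mol, giving 0.66758 Si and 1.33516 O.
Oxygen sums to 2.67908; scaling by 12/2.67908 = 4.47915 puts the formula on 12 O.
Mg: 0.36919 × 4.47915 = 1.654 atoms per formula unit.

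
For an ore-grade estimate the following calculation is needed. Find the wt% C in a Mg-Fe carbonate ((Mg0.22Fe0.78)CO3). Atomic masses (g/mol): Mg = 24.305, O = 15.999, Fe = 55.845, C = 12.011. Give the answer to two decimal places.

M((Mg0.22Fe0.78)CO3) = 108.914 g/mol.
C contributes 1 × 12.011 = 12.011 g per mole.
12.011/108.914 = 0.1103 → 11.03%.

11.03 mass %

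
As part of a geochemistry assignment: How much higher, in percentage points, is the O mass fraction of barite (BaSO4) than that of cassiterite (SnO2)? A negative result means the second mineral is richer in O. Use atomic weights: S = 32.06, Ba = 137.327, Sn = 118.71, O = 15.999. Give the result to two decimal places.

6.19 percentage points

M(BaSO4) = 233.383 g/mol, so wt% O = 63.996/233.383 × 100 = 27.42%.
M(SnO2) = 150.708 g/mol, so wt% O = 31.998/150.708 × 100 = 21.23%.
27.42 − 21.23 = 6.19 pp.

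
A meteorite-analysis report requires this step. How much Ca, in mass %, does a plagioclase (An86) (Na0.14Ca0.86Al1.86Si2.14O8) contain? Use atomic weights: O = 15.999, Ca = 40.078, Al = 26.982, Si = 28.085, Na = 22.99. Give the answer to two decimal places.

12.49 mass %

Molar mass of Na0.14Ca0.86Al1.86Si2.14O8: 0.14·22.99 + 0.86·40.078 + 1.86·26.982 + 2.14·28.085 + 8·15.999 = 275.966 g/mol.
Mass of Ca per formula unit: 0.86 × 40.078 = 34.467 g.
Weight fraction Ca = 34.467 / 275.966 = 0.1249.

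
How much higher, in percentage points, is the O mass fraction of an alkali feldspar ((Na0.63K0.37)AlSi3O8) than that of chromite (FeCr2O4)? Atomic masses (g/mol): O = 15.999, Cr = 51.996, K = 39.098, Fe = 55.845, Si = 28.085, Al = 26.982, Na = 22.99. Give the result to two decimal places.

19.14 percentage points

M((Na0.63K0.37)AlSi3O8) = 268.179 g/mol, so wt% O = 127.992/268.179 × 100 = 47.73%.
M(FeCr2O4) = 223.833 g/mol, so wt% O = 63.996/223.833 × 100 = 28.59%.
47.73 − 28.59 = 19.14 pp.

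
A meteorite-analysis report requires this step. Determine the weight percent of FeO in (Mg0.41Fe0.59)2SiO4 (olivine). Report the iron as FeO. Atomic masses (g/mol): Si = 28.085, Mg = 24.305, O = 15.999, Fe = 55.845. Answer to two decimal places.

47.65 wt%

Formula mass = 177.908 g/mol.
1.18 Fe → 1.1800 mol FeO per formula unit; M(FeO) = 71.844, so FeO mass = 84.776 g.
84.776/177.908 × 100 = 47.65 wt%.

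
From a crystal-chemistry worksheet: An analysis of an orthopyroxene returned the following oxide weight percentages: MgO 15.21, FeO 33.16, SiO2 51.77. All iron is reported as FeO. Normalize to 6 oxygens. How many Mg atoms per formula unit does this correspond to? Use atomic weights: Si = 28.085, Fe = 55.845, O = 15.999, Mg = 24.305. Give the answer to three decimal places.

15.21 wt% MgO ÷ 40.304 g/mol = 0.37738 mol, giving 0.37738 Mg and 0.37738 O.
33.16 wt% FeO ÷ 71.844 g/mol = 0.46156 mol, giving 0.46156 Fe and 0.46156 O.
51.77 wt% SiO2 ÷ 60.083 g/mol = 0.86164 mol, giving 0.86164 Si and 1.72328 O.
Oxygen sums to 2.56222; scaling by 6/2.56222 = 2.34172 puts the formula on 6 O.
Mg: 0.37738 × 2.34172 = 0.884 atoms per formula unit.

0.884 Mg apfu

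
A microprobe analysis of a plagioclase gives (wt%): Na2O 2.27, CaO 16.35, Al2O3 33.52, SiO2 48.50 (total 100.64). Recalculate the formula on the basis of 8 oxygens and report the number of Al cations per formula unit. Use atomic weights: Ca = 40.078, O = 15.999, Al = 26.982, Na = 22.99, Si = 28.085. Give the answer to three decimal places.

1.796 Al apfu

Na2O: 2.27/61.979 = 0.03663 mol → 0.07326 mol Na, 0.03663 mol O.
CaO: 16.35/56.077 = 0.29156 mol → 0.29156 mol Ca, 0.29156 mol O.
Al2O3: 33.52/101.961 = 0.32875 mol → 0.65750 mol Al, 0.98625 mol O.
SiO2: 48.50/60.083 = 0.80722 mol → 0.80722 mol Si, 1.61444 mol O.
Total oxygen = 2.92888 mol. Normalization factor = 8/2.92888 = 2.73142.
Al per 8 O = 0.65750 × 2.73142 = 1.796.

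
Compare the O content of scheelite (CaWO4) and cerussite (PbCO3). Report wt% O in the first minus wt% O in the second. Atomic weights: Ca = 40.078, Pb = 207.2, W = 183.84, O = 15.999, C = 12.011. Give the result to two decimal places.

M(CaWO4) = 287.914 g/mol, so wt% O = 63.996/287.914 × 100 = 22.23%.
M(PbCO3) = 267.208 g/mol, so wt% O = 47.997/267.208 × 100 = 17.96%.
22.23 − 17.96 = 4.27 pp.

4.27 percentage points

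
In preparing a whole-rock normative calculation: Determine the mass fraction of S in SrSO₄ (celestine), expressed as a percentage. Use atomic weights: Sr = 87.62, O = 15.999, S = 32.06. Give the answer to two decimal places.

17.45 weight percent

Formula mass = 1*87.62 + 1*32.06 + 4*15.999 = 183.676 g/mol, of which 32.060 g is S.
So S makes up 32.060/183.676 = 0.1745 of the mass, i.e. 17.45%.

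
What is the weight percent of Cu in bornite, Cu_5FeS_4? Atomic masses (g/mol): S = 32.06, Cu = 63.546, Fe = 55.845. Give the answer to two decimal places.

M(Cu_5FeS_4) = 501.815 g/mol.
Cu contributes 5 × 63.546 = 317.730 g per mole.
317.730/501.815 = 0.6332 → 63.32%.

63.32 wt%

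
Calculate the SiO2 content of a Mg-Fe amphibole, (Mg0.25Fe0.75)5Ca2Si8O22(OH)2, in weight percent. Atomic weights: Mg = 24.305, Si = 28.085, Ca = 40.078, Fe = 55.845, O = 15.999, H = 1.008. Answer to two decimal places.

51.65 wt%

Molar mass of (Mg0.25Fe0.75)5Ca2Si8O22(OH)2 = 1.25*24.305 + 3.75*55.845 + 2*40.078 + 8*28.085 + 24*15.999 + 2*1.008 = 930.628 g/mol.
Each formula unit contains 8 Si, equivalent to 8/1 = 8.0000 mol SiO2.
M(SiO2) = 1×28.085 + 2×15.999 = 60.083 g/mol.
Mass of SiO2 per formula unit = 8.0000 × 60.083 = 480.664 g.
SiO2 wt% = 480.664 / 930.628 × 100 = 51.65%.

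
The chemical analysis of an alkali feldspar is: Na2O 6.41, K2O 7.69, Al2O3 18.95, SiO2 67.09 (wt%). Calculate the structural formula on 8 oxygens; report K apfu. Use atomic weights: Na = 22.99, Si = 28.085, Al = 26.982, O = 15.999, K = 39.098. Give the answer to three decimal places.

Na2O (M=61.979): mol = 0.10342; Na = 0.20684, O = 0.10342.
K2O (M=94.195): mol = 0.08164; K = 0.16328, O = 0.08164.
Al2O3 (M=101.961): mol = 0.18586; Al = 0.37172, O = 0.55758.
SiO2 (M=60.083): mol = 1.11662; Si = 1.11662, O = 2.23324.
ΣO = 2.97588; factor = 8/ΣO = 2.68828.
K apfu = 0.16328 × 2.68828 = 0.439.

0.439 K apfu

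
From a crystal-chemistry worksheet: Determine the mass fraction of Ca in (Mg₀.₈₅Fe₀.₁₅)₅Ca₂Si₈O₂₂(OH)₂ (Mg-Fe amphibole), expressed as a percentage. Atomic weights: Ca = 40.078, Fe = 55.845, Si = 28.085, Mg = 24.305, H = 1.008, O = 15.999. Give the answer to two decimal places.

9.59 mass %

Molar mass of (Mg₀.₈₅Fe₀.₁₅)₅Ca₂Si₈O₂₂(OH)₂: 4.25·24.305 + 0.75·55.845 + 2·40.078 + 8·28.085 + 24·15.999 + 2·1.008 = 836.008 g/mol.
Mass of Ca per formula unit: 2 × 40.078 = 80.156 g.
Weight fraction Ca = 80.156 / 836.008 = 0.0959.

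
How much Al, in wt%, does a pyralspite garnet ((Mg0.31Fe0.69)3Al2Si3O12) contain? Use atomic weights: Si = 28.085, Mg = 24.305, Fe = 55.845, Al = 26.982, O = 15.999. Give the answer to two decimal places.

11.52 wt%

Formula mass = 0.93×24.305 + 2.07×55.845 + 2×26.982 + 3×28.085 + 12×15.999 = 468.410 g/mol, of which 53.964 g is Al.
So Al makes up 53.964/468.410 = 0.1152 of the mass, i.e. 11.52%.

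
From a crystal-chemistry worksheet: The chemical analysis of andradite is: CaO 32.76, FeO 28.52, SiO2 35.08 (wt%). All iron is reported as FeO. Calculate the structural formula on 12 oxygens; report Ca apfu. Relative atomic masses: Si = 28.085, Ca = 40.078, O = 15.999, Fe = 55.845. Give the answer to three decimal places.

3.262 Ca apfu

CaO: 32.76/56.077 = 0.58420 mol → 0.58420 mol Ca, 0.58420 mol O.
FeO: 28.52/71.844 = 0.39697 mol → 0.39697 mol Fe, 0.39697 mol O.
SiO2: 35.08/60.083 = 0.58386 mol → 0.58386 mol Si, 1.16772 mol O.
Total oxygen = 2.14889 mol. Normalization factor = 12/2.14889 = 5.58428.
Ca per 12 O = 0.58420 × 5.58428 = 3.262.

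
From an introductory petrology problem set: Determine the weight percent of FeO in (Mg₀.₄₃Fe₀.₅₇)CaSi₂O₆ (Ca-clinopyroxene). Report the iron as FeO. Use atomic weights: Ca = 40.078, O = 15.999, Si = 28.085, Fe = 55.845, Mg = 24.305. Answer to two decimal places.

17.46 wt%

Formula mass = 234.525 g/mol.
0.57 Fe → 0.5700 mol FeO per formula unit; M(FeO) = 71.844, so FeO mass = 40.951 g.
40.951/234.525 × 100 = 17.46 wt%.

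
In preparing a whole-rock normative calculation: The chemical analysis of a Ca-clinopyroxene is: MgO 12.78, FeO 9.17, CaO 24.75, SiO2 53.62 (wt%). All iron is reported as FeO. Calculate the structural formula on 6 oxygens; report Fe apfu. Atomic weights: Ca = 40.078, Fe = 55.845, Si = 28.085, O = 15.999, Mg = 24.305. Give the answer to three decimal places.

0.287 Fe apfu

MgO (M=40.304): mol = 0.31709; Mg = 0.31709, O = 0.31709.
FeO (M=71.844): mol = 0.12764; Fe = 0.12764, O = 0.12764.
CaO (M=56.077): mol = 0.44136; Ca = 0.44136, O = 0.44136.
SiO2 (M=60.083): mol = 0.89243; Si = 0.89243, O = 1.78486.
ΣO = 2.67095; factor = 6/ΣO = 2.24639.
Fe apfu = 0.12764 × 2.24639 = 0.287.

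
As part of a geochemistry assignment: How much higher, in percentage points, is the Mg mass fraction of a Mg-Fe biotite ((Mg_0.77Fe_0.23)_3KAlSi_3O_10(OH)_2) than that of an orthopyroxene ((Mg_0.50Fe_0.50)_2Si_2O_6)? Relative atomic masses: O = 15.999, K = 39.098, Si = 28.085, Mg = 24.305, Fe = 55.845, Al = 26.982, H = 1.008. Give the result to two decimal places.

2.33 percentage points

M((Mg_0.77Fe_0.23)_3KAlSi_3O_10(OH)_2) = 439.017 g/mol, so wt% Mg = 56.145/439.017 × 100 = 12.79%.
M((Mg_0.50Fe_0.50)_2Si_2O_6) = 232.314 g/mol, so wt% Mg = 24.305/232.314 × 100 = 10.46%.
12.79 − 10.46 = 2.33 pp.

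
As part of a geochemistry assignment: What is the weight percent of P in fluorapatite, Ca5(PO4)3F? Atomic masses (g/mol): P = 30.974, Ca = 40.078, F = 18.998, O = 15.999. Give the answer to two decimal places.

M(Ca5(PO4)3F) = 504.298 g/mol.
P contributes 3 × 30.974 = 92.922 g per mole.
92.922/504.298 = 0.1843 → 18.43%.

18.43 wt%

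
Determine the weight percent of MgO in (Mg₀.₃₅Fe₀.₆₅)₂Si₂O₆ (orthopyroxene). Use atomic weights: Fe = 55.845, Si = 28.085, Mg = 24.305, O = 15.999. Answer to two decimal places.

Molar mass of (Mg₀.₃₅Fe₀.₆₅)₂Si₂O₆ = 0.70*24.305 + 1.30*55.845 + 2*28.085 + 6*15.999 = 241.776 g/mol.
Each formula unit contains 0.70 Mg, equivalent to 0.70/1 = 0.7000 mol MgO.
M(MgO) = 1×24.305 + 1×15.999 = 40.304 g/mol.
Mass of MgO per formula unit = 0.7000 × 40.304 = 28.213 g.
MgO wt% = 28.213 / 241.776 × 100 = 11.67%.

11.67 wt%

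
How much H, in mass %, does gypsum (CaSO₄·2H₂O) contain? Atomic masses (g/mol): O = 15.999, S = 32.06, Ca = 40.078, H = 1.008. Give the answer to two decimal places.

2.34 mass %

M(CaSO₄·2H₂O) = 172.164 g/mol.
H contributes 4 × 1.008 = 4.032 g per mole.
4.032/172.164 = 0.0234 → 2.34%.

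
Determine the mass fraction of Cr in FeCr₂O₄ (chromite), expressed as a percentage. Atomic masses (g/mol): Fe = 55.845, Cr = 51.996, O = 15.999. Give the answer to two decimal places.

Molar mass of FeCr₂O₄: 1*55.845 + 2*51.996 + 4*15.999 = 223.833 g/mol.
Mass of Cr per formula unit: 2 × 51.996 = 103.992 g.
Weight fraction Cr = 103.992 / 223.833 = 0.4646.

46.46 mass %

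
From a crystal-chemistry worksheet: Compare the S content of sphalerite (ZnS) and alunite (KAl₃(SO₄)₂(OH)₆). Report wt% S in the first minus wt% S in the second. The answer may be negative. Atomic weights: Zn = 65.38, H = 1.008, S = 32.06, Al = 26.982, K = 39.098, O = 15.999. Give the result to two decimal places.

17.42 percentage points

First mineral: 32.060 g S in 97.440 g formula = 32.90 wt% S.
Second mineral: 64.120 g S in 414.198 g formula = 15.48 wt% S.
32.90% − 15.48% gives a difference of 17.42 percentage points.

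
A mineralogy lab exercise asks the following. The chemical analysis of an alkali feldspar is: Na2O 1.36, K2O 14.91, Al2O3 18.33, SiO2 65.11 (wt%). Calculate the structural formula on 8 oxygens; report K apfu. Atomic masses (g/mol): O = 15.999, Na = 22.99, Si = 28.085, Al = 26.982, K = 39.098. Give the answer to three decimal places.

Na2O (M=61.979): mol = 0.02194; Na = 0.04388, O = 0.02194.
K2O (M=94.195): mol = 0.15829; K = 0.31658, O = 0.15829.
Al2O3 (M=101.961): mol = 0.17977; Al = 0.35954, O = 0.53931.
SiO2 (M=60.083): mol = 1.08367; Si = 1.08367, O = 2.16734.
ΣO = 2.88688; factor = 8/ΣO = 2.77116.
K apfu = 0.31658 × 2.77116 = 0.877.

0.877 K apfu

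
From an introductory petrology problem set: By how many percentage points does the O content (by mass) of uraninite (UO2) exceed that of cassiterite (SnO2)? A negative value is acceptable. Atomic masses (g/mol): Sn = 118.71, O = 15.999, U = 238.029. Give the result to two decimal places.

First mineral: 31.998 g O in 270.027 g formula = 11.85 wt% O.
Second mineral: 31.998 g O in 150.708 g formula = 21.23 wt% O.
11.85% − 21.23% gives a difference of -9.38 percentage points.

-9.38 percentage points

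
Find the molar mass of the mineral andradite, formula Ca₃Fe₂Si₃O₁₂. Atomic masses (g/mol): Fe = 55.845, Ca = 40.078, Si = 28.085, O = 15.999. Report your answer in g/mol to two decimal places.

508.17 g/mol

The formula mass is the sum 3(40.078) + 2(55.845) + 3(28.085) + 12(15.999).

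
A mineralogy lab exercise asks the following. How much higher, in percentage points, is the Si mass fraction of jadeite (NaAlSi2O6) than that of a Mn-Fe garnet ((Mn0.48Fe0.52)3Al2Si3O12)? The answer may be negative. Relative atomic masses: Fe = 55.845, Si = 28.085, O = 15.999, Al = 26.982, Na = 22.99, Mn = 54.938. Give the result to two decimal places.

First mineral: 56.170 g Si in 202.136 g formula = 27.79 wt% Si.
Second mineral: 84.255 g Si in 496.436 g formula = 16.97 wt% Si.
27.79% − 16.97% gives a difference of 10.82 percentage points.

10.82 percentage points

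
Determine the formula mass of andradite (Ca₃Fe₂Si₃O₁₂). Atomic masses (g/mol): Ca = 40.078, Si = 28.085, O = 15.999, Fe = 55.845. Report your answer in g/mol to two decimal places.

M = 3(40.078) + 2(55.845) + 3(28.085) + 12(15.999)

508.17 g/mol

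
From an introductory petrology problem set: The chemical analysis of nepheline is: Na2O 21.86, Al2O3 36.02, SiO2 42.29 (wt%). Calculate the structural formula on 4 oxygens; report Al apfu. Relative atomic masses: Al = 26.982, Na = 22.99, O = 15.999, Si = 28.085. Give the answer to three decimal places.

1.002 Al apfu

Na2O: 21.86/61.979 = 0.35270 mol → 0.70540 mol Na, 0.35270 mol O.
Al2O3: 36.02/101.961 = 0.35327 mol → 0.70654 mol Al, 1.05981 mol O.
SiO2: 42.29/60.083 = 0.70386 mol → 0.70386 mol Si, 1.40772 mol O.
Total oxygen = 2.82023 mol. Normalization factor = 4/2.82023 = 1.41832.
Al per 4 O = 0.70654 × 1.41832 = 1.002.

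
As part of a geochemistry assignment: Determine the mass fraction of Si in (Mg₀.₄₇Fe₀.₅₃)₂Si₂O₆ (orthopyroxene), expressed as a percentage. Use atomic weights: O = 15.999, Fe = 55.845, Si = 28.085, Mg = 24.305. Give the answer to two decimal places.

23.98 wt%

M((Mg₀.₄₇Fe₀.₅₃)₂Si₂O₆) = 234.206 g/mol.
Si contributes 2 × 28.085 = 56.170 g per mole.
56.170/234.206 = 0.2398 → 23.98%.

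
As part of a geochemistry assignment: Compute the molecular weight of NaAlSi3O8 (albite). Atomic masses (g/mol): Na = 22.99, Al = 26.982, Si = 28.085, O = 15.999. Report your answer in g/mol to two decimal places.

262.22 g/mol

The formula mass is the sum 1·22.99 + 1·26.982 + 3·28.085 + 8·15.999.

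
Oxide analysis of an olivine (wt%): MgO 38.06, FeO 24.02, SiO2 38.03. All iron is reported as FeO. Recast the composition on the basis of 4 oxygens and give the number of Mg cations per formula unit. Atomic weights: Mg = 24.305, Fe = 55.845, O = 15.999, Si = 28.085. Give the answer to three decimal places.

1.484 Mg apfu

MgO (M=40.304): mol = 0.94432; Mg = 0.94432, O = 0.94432.
FeO (M=71.844): mol = 0.33434; Fe = 0.33434, O = 0.33434.
SiO2 (M=60.083): mol = 0.63296; Si = 0.63296, O = 1.26592.
ΣO = 2.54458; factor = 4/ΣO = 1.57197.
Mg apfu = 0.94432 × 1.57197 = 1.484.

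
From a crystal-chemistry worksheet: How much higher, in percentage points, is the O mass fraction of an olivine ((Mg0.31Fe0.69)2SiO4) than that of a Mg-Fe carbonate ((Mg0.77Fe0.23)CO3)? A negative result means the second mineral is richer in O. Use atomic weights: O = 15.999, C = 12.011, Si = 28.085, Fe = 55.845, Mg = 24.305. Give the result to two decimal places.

First mineral: 63.996 g O in 184.216 g formula = 34.74 wt% O.
Second mineral: 47.997 g O in 91.567 g formula = 52.42 wt% O.
34.74% − 52.42% gives a difference of -17.68 percentage points.

-17.68 percentage points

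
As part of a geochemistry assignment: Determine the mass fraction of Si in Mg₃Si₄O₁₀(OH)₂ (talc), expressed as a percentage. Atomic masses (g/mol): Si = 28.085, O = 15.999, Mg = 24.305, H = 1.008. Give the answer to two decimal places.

29.62 weight percent

Molar mass of Mg₃Si₄O₁₀(OH)₂: 3*24.305 + 4*28.085 + 12*15.999 + 2*1.008 = 379.259 g/mol.
Mass of Si per formula unit: 4 × 28.085 = 112.340 g.
Weight fraction Si = 112.340 / 379.259 = 0.2962.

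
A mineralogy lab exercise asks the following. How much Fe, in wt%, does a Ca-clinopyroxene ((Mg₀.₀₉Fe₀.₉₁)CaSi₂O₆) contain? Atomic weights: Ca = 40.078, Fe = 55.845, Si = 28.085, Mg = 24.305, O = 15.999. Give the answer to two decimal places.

20.72 wt%

M((Mg₀.₀₉Fe₀.₉₁)CaSi₂O₆) = 245.248 g/mol.
Fe contributes 0.91 × 55.845 = 50.819 g per mole.
50.819/245.248 = 0.2072 → 20.72%.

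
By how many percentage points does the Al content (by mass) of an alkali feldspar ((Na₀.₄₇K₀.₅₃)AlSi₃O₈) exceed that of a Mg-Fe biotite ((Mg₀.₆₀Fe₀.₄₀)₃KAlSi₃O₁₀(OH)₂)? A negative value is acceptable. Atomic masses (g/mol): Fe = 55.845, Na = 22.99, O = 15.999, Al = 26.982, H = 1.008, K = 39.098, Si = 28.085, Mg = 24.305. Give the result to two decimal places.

4.04 percentage points

First mineral: 26.982 g Al in 270.756 g formula = 9.97 wt% Al.
Second mineral: 26.982 g Al in 455.102 g formula = 5.93 wt% Al.
9.97% − 5.93% gives a difference of 4.04 percentage points.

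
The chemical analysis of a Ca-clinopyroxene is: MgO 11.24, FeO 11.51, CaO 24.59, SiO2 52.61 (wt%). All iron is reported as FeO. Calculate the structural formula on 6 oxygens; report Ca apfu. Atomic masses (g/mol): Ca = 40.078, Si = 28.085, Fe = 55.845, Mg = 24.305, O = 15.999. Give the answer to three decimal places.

1.001 Ca apfu

11.24 wt% MgO ÷ 40.304 g/mol = 0.27888 mol, giving 0.27888 Mg and 0.27888 O.
11.51 wt% FeO ÷ 71.844 g/mol = 0.16021 mol, giving 0.16021 Fe and 0.16021 O.
24.59 wt% CaO ÷ 56.077 g/mol = 0.43850 mol, giving 0.43850 Ca and 0.43850 O.
52.61 wt% SiO2 ÷ 60.083 g/mol = 0.87562 mol, giving 0.87562 Si and 1.75124 O.
Oxygen sums to 2.62883; scaling by 6/2.62883 = 2.28238 puts the formula on 6 O.
Ca: 0.43850 × 2.28238 = 1.001 atoms per formula unit.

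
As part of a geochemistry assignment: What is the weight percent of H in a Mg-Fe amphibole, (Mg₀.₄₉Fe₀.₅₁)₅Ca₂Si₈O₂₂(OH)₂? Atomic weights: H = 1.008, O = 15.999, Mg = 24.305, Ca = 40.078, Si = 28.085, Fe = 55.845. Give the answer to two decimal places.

0.23 mass %

Formula mass = 2.45*24.305 + 2.55*55.845 + 2*40.078 + 8*28.085 + 24*15.999 + 2*1.008 = 892.780 g/mol, of which 2.016 g is H.
So H makes up 2.016/892.780 = 0.0023 of the mass, i.e. 0.23%.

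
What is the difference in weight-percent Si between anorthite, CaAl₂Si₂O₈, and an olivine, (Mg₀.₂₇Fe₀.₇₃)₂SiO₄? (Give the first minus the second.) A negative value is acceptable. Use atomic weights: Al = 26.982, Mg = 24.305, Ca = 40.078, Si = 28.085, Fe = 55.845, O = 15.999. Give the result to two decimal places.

5.15 percentage points

Si in CaAl₂Si₂O₈: molar mass 278.204 g/mol; 2×28.085 = 56.170 g → 20.19 wt%.
Si in (Mg₀.₂₇Fe₀.₇₃)₂SiO₄: molar mass 186.739 g/mol; 1×28.085 = 28.085 g → 15.04 wt%.
Difference = 20.19 − 15.04 = 5.15 percentage points.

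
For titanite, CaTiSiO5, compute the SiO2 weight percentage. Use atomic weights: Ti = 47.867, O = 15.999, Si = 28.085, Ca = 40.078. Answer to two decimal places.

Formula mass = 196.025 g/mol.
1 Si → 1.0000 mol SiO2 per formula unit; M(SiO2) = 60.083, so SiO2 mass = 60.083 g.
60.083/196.025 × 100 = 30.65 wt%.

30.65 wt%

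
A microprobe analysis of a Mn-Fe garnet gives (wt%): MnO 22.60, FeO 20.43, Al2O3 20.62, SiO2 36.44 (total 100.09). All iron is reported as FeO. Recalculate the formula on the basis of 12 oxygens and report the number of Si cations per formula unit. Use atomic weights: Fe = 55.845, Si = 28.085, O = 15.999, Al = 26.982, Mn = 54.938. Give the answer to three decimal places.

22.60 wt% MnO ÷ 70.937 g/mol = 0.31859 mol, giving 0.31859 Mn and 0.31859 O.
20.43 wt% FeO ÷ 71.844 g/mol = 0.28437 mol, giving 0.28437 Fe and 0.28437 O.
20.62 wt% Al2O3 ÷ 101.961 g/mol = 0.20223 mol, giving 0.40446 Al and 0.60669 O.
36.44 wt% SiO2 ÷ 60.083 g/mol = 0.60649 mol, giving 0.60649 Si and 1.21298 O.
Oxygen sums to 2.42263; scaling by 12/2.42263 = 4.95329 puts the formula on 12 O.
Si: 0.60649 × 4.95329 = 3.004 atoms per formula unit.

3.004 Si apfu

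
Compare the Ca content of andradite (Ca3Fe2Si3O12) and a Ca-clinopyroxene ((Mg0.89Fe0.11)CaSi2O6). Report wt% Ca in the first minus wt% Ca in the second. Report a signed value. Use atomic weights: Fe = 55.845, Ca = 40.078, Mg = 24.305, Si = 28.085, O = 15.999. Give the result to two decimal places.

5.44 percentage points

First mineral: 120.234 g Ca in 508.167 g formula = 23.66 wt% Ca.
Second mineral: 40.078 g Ca in 220.016 g formula = 18.22 wt% Ca.
23.66% − 18.22% gives a difference of 5.44 percentage points.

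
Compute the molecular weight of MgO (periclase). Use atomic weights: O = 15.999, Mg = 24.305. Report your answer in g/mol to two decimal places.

40.30 g/mol

Mg: 1 × 24.305 = 24.3050
O: 1 × 15.999 = 15.9990
Summing the contributions gives the formula mass.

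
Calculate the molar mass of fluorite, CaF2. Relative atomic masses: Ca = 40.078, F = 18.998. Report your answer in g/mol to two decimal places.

M = 1×40.078 + 2×18.998

78.07 g/mol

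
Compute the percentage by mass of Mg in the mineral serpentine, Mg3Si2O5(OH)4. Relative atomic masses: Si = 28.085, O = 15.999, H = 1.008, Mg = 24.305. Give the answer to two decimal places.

Molar mass of Mg3Si2O5(OH)4: 3*24.305 + 2*28.085 + 9*15.999 + 4*1.008 = 277.108 g/mol.
Mass of Mg per formula unit: 3 × 24.305 = 72.915 g.
Weight fraction Mg = 72.915 / 277.108 = 0.2631.

26.31 weight percent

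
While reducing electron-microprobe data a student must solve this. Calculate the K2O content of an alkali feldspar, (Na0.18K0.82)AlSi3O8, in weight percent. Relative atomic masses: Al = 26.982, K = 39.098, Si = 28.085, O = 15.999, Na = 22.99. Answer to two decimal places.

14.02 wt%

Molar mass of (Na0.18K0.82)AlSi3O8 = 0.18×22.99 + 0.82×39.098 + 1×26.982 + 3×28.085 + 8×15.999 = 275.428 g/mol.
Each formula unit contains 0.82 K, equivalent to 0.82/2 = 0.4100 mol K2O.
M(K2O) = 2×39.098 + 1×15.999 = 94.195 g/mol.
Mass of K2O per formula unit = 0.4100 × 94.195 = 38.620 g.
K2O wt% = 38.620 / 275.428 × 100 = 14.02%.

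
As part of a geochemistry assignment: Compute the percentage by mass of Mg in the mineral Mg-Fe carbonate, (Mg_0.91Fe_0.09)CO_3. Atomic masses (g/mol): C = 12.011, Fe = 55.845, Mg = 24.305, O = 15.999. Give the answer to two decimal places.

25.38 mass %

Molar mass of (Mg_0.91Fe_0.09)CO_3: 0.91·24.305 + 0.09·55.845 + 1·12.011 + 3·15.999 = 87.152 g/mol.
Mass of Mg per formula unit: 0.91 × 24.305 = 22.118 g.
Weight fraction Mg = 22.118 / 87.152 = 0.2538.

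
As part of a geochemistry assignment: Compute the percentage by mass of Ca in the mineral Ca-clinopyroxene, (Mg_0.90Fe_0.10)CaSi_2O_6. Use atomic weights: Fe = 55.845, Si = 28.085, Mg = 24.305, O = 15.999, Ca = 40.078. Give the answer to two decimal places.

M((Mg_0.90Fe_0.10)CaSi_2O_6) = 219.701 g/mol.
Ca contributes 1 × 40.078 = 40.078 g per mole.
40.078/219.701 = 0.1824 → 18.24%.

18.24 mass %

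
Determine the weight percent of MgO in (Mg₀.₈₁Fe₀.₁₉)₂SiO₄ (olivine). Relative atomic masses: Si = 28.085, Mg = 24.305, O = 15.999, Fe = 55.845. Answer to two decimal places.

Molar mass of (Mg₀.₈₁Fe₀.₁₉)₂SiO₄ = 1.62×24.305 + 0.38×55.845 + 1×28.085 + 4×15.999 = 152.676 g/mol.
Each formula unit contains 1.62 Mg, equivalent to 1.62/1 = 1.6200 mol MgO.
M(MgO) = 1×24.305 + 1×15.999 = 40.304 g/mol.
Mass of MgO per formula unit = 1.6200 × 40.304 = 65.292 g.
MgO wt% = 65.292 / 152.676 × 100 = 42.77%.

42.77 wt%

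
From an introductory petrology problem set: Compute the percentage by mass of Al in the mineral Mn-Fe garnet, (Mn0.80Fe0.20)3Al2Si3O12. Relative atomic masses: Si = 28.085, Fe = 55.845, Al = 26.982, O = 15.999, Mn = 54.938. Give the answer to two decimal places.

Molar mass of (Mn0.80Fe0.20)3Al2Si3O12: 2.40×54.938 + 0.60×55.845 + 2×26.982 + 3×28.085 + 12×15.999 = 495.565 g/mol.
Mass of Al per formula unit: 2 × 26.982 = 53.964 g.
Weight fraction Al = 53.964 / 495.565 = 0.1089.

10.89 wt%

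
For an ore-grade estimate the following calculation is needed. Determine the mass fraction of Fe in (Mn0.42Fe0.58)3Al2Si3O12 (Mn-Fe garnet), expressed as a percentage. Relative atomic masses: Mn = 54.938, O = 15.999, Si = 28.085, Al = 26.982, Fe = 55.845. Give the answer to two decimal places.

Molar mass of (Mn0.42Fe0.58)3Al2Si3O12: 1.26·54.938 + 1.74·55.845 + 2·26.982 + 3·28.085 + 12·15.999 = 496.599 g/mol.
Mass of Fe per formula unit: 1.74 × 55.845 = 97.170 g.
Weight fraction Fe = 97.170 / 496.599 = 0.1957.

19.57 wt%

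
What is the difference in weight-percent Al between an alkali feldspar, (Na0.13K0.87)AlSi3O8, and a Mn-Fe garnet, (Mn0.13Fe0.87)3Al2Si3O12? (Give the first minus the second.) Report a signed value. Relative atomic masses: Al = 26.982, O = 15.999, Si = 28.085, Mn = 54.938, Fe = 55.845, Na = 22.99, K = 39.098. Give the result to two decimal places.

Al in (Na0.13K0.87)AlSi3O8: molar mass 276.233 g/mol; 1×26.982 = 26.982 g → 9.77 wt%.
Al in (Mn0.13Fe0.87)3Al2Si3O12: molar mass 497.388 g/mol; 2×26.982 = 53.964 g → 10.85 wt%.
Difference = 9.77 − 10.85 = -1.08 percentage points.

-1.08 percentage points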